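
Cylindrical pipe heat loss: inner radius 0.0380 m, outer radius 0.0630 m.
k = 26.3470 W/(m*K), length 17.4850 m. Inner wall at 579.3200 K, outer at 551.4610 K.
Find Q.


dT = 27.8590 K
ln(ro/ri) = 0.5055
Q = 2*pi*26.3470*17.4850*27.8590 / 0.5055 = 159506.8419 W

159506.8419 W


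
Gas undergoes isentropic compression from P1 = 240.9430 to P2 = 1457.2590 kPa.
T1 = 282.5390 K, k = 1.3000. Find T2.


(k-1)/k = 0.2308
(P2/P1)^exp = 1.5149
T2 = 282.5390 * 1.5149 = 428.0089 K

428.0089 K


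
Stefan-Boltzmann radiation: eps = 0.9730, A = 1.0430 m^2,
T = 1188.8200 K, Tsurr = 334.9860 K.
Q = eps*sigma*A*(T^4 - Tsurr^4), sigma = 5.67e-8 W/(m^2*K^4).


T^4 = 1.9974e+12
Tsurr^4 = 1.2592e+10
Q = 0.9730 * 5.67e-8 * 1.0430 * 1.9848e+12 = 114208.3863 W

114208.3863 W


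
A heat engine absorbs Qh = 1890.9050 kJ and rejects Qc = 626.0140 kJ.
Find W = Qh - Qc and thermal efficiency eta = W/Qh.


W = 1890.9050 - 626.0140 = 1264.8910 kJ
eta = 1264.8910 / 1890.9050 = 0.6689 = 66.8934%

W = 1264.8910 kJ, eta = 66.8934%


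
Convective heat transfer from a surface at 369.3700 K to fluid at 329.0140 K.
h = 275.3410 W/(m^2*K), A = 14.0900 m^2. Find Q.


dT = 40.3560 K
Q = 275.3410 * 14.0900 * 40.3560 = 156563.3091 W

156563.3091 W


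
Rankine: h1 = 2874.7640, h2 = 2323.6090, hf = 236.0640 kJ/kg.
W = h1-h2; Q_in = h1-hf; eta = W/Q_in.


W = 551.1550 kJ/kg
Q_in = 2638.7000 kJ/kg
eta = 0.2089 = 20.8874%

eta = 20.8874%


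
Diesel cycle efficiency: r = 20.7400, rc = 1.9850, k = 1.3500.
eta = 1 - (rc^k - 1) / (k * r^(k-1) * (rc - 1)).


r^(k-1) = 2.8899
rc^k = 2.5233
eta = 0.6036 = 60.3589%

60.3589%


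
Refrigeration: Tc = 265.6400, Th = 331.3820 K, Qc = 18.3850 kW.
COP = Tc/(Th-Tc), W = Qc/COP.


COP = 265.6400 / 65.7420 = 4.0406
W = 18.3850 / 4.0406 = 4.5500 kW

COP = 4.0406, W = 4.5500 kW


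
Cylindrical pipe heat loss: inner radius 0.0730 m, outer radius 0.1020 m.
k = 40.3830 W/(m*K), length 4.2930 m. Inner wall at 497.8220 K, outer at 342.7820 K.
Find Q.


dT = 155.0400 K
ln(ro/ri) = 0.3345
Q = 2*pi*40.3830*4.2930*155.0400 / 0.3345 = 504858.4298 W

504858.4298 W


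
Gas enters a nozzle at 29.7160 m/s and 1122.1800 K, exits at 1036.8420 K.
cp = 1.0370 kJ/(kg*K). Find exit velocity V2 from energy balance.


dT = 85.3380 K
2*cp*1000*dT = 176991.0120
V1^2 = 883.0407
V2 = sqrt(177874.0527) = 421.7512 m/s

421.7512 m/s


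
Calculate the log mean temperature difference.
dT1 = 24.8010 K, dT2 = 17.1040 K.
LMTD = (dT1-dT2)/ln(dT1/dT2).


dT1/dT2 = 1.4500
ln(dT1/dT2) = 0.3716
LMTD = 7.6970 / 0.3716 = 20.7147 K

20.7147 K


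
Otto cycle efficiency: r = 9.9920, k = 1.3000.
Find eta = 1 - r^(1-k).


r^(k-1) = 1.9948
eta = 1 - 1/1.9948 = 0.4987 = 49.8692%

49.8692%


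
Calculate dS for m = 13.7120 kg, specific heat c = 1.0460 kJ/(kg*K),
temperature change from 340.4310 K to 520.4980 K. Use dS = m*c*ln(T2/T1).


T2/T1 = 1.5289
ln(T2/T1) = 0.4246
dS = 13.7120 * 1.0460 * 0.4246 = 6.0896 kJ/K

6.0896 kJ/K


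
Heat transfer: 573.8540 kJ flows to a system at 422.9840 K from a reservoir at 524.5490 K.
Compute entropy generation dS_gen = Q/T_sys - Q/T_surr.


dS_sys = 573.8540/422.9840 = 1.3567 kJ/K
dS_surr = -573.8540/524.5490 = -1.0940 kJ/K
dS_gen = 1.3567 - 1.0940 = 0.2627 kJ/K (irreversible)

dS_gen = 0.2627 kJ/K, irreversible


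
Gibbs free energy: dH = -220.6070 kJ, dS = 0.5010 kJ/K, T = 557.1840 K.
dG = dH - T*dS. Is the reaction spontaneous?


T*dS = 557.1840 * 0.5010 = 279.1492 kJ
dG = -220.6070 - 279.1492 = -499.7562 kJ (spontaneous)

dG = -499.7562 kJ, spontaneous


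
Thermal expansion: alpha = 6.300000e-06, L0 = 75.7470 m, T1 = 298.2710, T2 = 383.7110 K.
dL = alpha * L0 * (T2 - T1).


dT = 85.4400 K
dL = 6.300000e-06 * 75.7470 * 85.4400 = 0.040772 m
L_final = 75.787772 m

dL = 0.040772 m


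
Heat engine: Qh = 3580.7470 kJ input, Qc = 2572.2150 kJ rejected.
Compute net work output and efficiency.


W = 3580.7470 - 2572.2150 = 1008.5320 kJ
eta = 1008.5320 / 3580.7470 = 0.2817 = 28.1654%

W = 1008.5320 kJ, eta = 28.1654%


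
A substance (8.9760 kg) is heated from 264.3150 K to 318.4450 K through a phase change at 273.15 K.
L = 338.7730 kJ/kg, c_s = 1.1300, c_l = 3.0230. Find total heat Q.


Q1 (sensible, solid) = 8.9760 * 1.1300 * 8.8350 = 89.6123 kJ
Q2 (latent) = 8.9760 * 338.7730 = 3040.8264 kJ
Q3 (sensible, liquid) = 8.9760 * 3.0230 * 45.2950 = 1229.0548 kJ
Q_total = 4359.4936 kJ

4359.4936 kJ


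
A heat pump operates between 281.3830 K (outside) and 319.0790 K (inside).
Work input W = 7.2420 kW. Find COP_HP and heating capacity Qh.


COP = 319.0790 / 37.6960 = 8.4645
Qh = 8.4645 * 7.2420 = 61.3001 kW

COP = 8.4645, Qh = 61.3001 kW


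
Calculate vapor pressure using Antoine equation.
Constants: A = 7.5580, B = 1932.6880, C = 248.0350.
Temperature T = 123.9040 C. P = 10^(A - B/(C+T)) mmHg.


C+T = 371.9390
B/(C+T) = 5.1962
log10(P) = 7.5580 - 5.1962 = 2.3618
P = 10^2.3618 = 230.0118 mmHg

230.0118 mmHg


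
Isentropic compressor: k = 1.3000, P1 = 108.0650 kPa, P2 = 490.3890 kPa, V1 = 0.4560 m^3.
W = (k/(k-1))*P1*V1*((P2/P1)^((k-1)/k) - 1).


(k-1)/k = 0.2308
(P2/P1)^exp = 1.4177
W = 4.3333 * 108.0650 * 0.4560 * (1.4177 - 1) = 89.1926 kJ

89.1926 kJ


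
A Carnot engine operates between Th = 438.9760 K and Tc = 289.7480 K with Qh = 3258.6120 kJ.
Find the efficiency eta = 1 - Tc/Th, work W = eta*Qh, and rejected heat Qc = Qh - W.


eta = 1 - 289.7480/438.9760 = 0.3399
W = 0.3399 * 3258.6120 = 1107.7511 kJ
Qc = 3258.6120 - 1107.7511 = 2150.8609 kJ

eta = 33.9946%, W = 1107.7511 kJ, Qc = 2150.8609 kJ


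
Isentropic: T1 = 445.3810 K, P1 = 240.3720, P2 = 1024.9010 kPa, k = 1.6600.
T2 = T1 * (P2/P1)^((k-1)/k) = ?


(k-1)/k = 0.3976
(P2/P1)^exp = 1.7799
T2 = 445.3810 * 1.7799 = 792.7446 K

792.7446 K


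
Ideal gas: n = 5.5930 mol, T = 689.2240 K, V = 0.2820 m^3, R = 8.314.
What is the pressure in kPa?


P = nRT/V = 5.5930 * 8.314 * 689.2240 / 0.2820
= 32049.0552 / 0.2820 = 113649.1320 Pa = 113.6491 kPa

113.6491 kPa


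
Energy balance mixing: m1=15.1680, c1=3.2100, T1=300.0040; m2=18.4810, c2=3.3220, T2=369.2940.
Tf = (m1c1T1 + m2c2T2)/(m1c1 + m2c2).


num = 37279.3710
den = 110.0832
Tf = 338.6473 K

338.6473 K


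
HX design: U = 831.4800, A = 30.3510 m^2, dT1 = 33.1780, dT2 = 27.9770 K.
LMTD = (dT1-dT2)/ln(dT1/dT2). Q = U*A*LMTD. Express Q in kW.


LMTD = 30.5036 K
Q = 831.4800 * 30.3510 * 30.5036 = 769797.3781 W = 769.7974 kW

769.7974 kW


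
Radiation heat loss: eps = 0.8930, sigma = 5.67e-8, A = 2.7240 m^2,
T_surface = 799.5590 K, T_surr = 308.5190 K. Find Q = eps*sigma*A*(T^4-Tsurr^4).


T^4 = 4.0870e+11
Tsurr^4 = 9.0600e+09
Q = 0.8930 * 5.67e-8 * 2.7240 * 3.9964e+11 = 55119.8405 W

55119.8405 W


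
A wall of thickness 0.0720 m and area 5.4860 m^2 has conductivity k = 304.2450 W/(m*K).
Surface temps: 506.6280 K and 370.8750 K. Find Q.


dT = 135.7530 K
Q = 304.2450 * 5.4860 * 135.7530 / 0.0720 = 3146996.0106 W

3146996.0106 W


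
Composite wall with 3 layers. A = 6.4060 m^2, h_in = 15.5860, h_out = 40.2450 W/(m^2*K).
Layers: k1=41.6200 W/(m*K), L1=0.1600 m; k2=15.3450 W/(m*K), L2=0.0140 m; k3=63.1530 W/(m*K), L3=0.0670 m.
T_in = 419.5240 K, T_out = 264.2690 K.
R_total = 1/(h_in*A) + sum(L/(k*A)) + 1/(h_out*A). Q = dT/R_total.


R_conv_in = 1/(15.5860*6.4060) = 0.0100
R_1 = 0.1600/(41.6200*6.4060) = 0.0006
R_2 = 0.0140/(15.3450*6.4060) = 0.0001
R_3 = 0.0670/(63.1530*6.4060) = 0.0002
R_conv_out = 1/(40.2450*6.4060) = 0.0039
R_total = 0.0148 K/W
Q = 155.2550 / 0.0148 = 10488.3529 W

R_total = 0.0148 K/W, Q = 10488.3529 W


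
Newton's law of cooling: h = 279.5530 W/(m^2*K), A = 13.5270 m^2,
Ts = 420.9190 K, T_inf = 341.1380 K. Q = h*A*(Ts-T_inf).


dT = 79.7810 K
Q = 279.5530 * 13.5270 * 79.7810 = 301692.9230 W

301692.9230 W


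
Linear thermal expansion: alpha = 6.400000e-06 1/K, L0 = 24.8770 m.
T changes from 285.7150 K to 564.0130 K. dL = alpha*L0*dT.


dT = 278.2980 K
dL = 6.400000e-06 * 24.8770 * 278.2980 = 0.044309 m
L_final = 24.921309 m

dL = 0.044309 m


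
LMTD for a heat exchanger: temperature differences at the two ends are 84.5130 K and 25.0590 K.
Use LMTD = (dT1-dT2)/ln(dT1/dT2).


dT1/dT2 = 3.3726
ln(dT1/dT2) = 1.2157
LMTD = 59.4540 / 1.2157 = 48.9063 K

48.9063 K


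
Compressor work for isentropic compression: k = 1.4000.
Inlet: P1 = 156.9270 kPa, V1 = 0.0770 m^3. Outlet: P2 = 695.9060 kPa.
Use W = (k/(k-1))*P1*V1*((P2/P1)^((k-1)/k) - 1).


(k-1)/k = 0.2857
(P2/P1)^exp = 1.5304
W = 3.5000 * 156.9270 * 0.0770 * (1.5304 - 1) = 22.4331 kJ

22.4331 kJ


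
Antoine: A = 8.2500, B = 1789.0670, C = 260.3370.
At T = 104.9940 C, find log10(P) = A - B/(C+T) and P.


C+T = 365.3310
B/(C+T) = 4.8971
log10(P) = 8.2500 - 4.8971 = 3.3529
P = 10^3.3529 = 2253.6554 mmHg

2253.6554 mmHg


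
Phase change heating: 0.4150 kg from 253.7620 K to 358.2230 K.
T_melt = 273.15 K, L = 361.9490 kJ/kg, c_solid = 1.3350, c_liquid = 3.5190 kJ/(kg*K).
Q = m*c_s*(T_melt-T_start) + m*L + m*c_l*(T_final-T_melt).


Q1 (sensible, solid) = 0.4150 * 1.3350 * 19.3880 = 10.7414 kJ
Q2 (latent) = 0.4150 * 361.9490 = 150.2088 kJ
Q3 (sensible, liquid) = 0.4150 * 3.5190 * 85.0730 = 124.2393 kJ
Q_total = 285.1896 kJ

285.1896 kJ


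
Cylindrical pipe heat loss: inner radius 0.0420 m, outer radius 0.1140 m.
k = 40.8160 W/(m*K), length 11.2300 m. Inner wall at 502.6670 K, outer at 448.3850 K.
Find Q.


dT = 54.2820 K
ln(ro/ri) = 0.9985
Q = 2*pi*40.8160*11.2300*54.2820 / 0.9985 = 156561.6169 W

156561.6169 W


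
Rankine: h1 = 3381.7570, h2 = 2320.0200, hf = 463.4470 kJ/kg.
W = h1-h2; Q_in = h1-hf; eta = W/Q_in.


W = 1061.7370 kJ/kg
Q_in = 2918.3100 kJ/kg
eta = 0.3638 = 36.3819%

eta = 36.3819%


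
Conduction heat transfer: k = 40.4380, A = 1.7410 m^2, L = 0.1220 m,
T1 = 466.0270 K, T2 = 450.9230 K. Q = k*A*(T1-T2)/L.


dT = 15.1040 K
Q = 40.4380 * 1.7410 * 15.1040 / 0.1220 = 8716.0675 W

8716.0675 W


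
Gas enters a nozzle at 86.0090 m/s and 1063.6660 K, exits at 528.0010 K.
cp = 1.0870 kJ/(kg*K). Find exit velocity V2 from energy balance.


dT = 535.6650 K
2*cp*1000*dT = 1164535.7100
V1^2 = 7397.5481
V2 = sqrt(1171933.2581) = 1082.5587 m/s

1082.5587 m/s


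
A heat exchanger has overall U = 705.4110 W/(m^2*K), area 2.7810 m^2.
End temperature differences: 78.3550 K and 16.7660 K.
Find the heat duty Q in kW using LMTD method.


LMTD = 39.9437 K
Q = 705.4110 * 2.7810 * 39.9437 = 78359.3950 W = 78.3594 kW

78.3594 kW


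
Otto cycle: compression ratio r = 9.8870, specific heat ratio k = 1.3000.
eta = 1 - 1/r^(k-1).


r^(k-1) = 1.9885
eta = 1 - 1/1.9885 = 0.4971 = 49.7101%

49.7101%


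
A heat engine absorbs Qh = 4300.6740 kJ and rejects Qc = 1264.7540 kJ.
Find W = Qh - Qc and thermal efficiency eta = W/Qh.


W = 4300.6740 - 1264.7540 = 3035.9200 kJ
eta = 3035.9200 / 4300.6740 = 0.7059 = 70.5917%

W = 3035.9200 kJ, eta = 70.5917%


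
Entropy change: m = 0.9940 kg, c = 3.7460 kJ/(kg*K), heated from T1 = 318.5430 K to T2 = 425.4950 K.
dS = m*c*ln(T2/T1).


T2/T1 = 1.3358
ln(T2/T1) = 0.2895
dS = 0.9940 * 3.7460 * 0.2895 = 1.0779 kJ/K

1.0779 kJ/K


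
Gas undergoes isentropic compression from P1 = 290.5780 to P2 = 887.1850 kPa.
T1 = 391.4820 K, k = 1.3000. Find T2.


(k-1)/k = 0.2308
(P2/P1)^exp = 1.2938
T2 = 391.4820 * 1.2938 = 506.4977 K

506.4977 K


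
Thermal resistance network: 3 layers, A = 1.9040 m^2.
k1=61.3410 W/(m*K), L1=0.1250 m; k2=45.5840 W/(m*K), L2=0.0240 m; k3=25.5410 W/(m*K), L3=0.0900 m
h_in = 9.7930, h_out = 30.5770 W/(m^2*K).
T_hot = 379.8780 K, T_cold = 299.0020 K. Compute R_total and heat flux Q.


R_conv_in = 1/(9.7930*1.9040) = 0.0536
R_1 = 0.1250/(61.3410*1.9040) = 0.0011
R_2 = 0.0240/(45.5840*1.9040) = 0.0003
R_3 = 0.0900/(25.5410*1.9040) = 0.0019
R_conv_out = 1/(30.5770*1.9040) = 0.0172
R_total = 0.0740 K/W
Q = 80.8760 / 0.0740 = 1092.8405 W

R_total = 0.0740 K/W, Q = 1092.8405 W


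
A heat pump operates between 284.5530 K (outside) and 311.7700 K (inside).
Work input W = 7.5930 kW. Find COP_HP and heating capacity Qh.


COP = 311.7700 / 27.2170 = 11.4550
Qh = 11.4550 * 7.5930 = 86.9776 kW

COP = 11.4550, Qh = 86.9776 kW


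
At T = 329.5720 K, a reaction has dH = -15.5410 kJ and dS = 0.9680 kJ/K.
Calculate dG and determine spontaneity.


T*dS = 329.5720 * 0.9680 = 319.0257 kJ
dG = -15.5410 - 319.0257 = -334.5667 kJ (spontaneous)

dG = -334.5667 kJ, spontaneous


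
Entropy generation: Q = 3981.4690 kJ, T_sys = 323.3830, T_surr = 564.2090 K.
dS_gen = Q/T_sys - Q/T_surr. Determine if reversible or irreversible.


dS_sys = 3981.4690/323.3830 = 12.3119 kJ/K
dS_surr = -3981.4690/564.2090 = -7.0567 kJ/K
dS_gen = 12.3119 - 7.0567 = 5.2552 kJ/K (irreversible)

dS_gen = 5.2552 kJ/K, irreversible


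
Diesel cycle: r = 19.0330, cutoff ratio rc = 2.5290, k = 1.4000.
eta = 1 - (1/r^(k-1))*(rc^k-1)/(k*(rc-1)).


r^(k-1) = 3.2494
rc^k = 3.6655
eta = 0.6168 = 61.6793%

61.6793%


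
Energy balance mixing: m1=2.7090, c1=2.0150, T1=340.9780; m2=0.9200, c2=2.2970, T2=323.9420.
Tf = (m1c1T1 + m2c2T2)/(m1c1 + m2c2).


num = 2545.8416
den = 7.5719
Tf = 336.2234 K

336.2234 K


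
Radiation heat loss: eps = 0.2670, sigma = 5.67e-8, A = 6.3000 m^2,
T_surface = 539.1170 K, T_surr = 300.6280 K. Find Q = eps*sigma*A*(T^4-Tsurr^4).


T^4 = 8.4476e+10
Tsurr^4 = 8.1680e+09
Q = 0.2670 * 5.67e-8 * 6.3000 * 7.6308e+10 = 7277.8544 W

7277.8544 W


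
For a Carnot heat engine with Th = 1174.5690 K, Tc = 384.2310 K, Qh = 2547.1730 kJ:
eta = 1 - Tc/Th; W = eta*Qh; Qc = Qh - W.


eta = 1 - 384.2310/1174.5690 = 0.6729
W = 0.6729 * 2547.1730 = 1713.9288 kJ
Qc = 2547.1730 - 1713.9288 = 833.2442 kJ

eta = 67.2875%, W = 1713.9288 kJ, Qc = 833.2442 kJ


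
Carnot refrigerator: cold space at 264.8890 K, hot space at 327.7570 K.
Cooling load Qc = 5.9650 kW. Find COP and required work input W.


COP = 264.8890 / 62.8680 = 4.2134
W = 5.9650 / 4.2134 = 1.4157 kW

COP = 4.2134, W = 1.4157 kW


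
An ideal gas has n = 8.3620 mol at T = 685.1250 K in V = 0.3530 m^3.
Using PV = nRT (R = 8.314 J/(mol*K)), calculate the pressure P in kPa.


P = nRT/V = 8.3620 * 8.314 * 685.1250 / 0.3530
= 47631.0328 / 0.3530 = 134932.1042 Pa = 134.9321 kPa

134.9321 kPa


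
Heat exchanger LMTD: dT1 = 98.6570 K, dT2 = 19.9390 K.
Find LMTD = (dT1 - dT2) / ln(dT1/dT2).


dT1/dT2 = 4.9479
ln(dT1/dT2) = 1.5990
LMTD = 78.7180 / 1.5990 = 49.2304 K

49.2304 K


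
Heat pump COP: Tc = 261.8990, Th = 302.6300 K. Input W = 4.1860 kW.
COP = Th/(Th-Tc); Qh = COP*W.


COP = 302.6300 / 40.7310 = 7.4300
Qh = 7.4300 * 4.1860 = 31.1018 kW

COP = 7.4300, Qh = 31.1018 kW


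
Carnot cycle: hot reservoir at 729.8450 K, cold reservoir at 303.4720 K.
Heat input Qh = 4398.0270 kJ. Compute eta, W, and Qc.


eta = 1 - 303.4720/729.8450 = 0.5842
W = 0.5842 * 4398.0270 = 2569.3126 kJ
Qc = 4398.0270 - 2569.3126 = 1828.7144 kJ

eta = 58.4197%, W = 2569.3126 kJ, Qc = 1828.7144 kJ


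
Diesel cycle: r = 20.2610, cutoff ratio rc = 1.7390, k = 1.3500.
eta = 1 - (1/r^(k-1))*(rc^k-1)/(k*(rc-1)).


r^(k-1) = 2.8664
rc^k = 2.1106
eta = 0.6116 = 61.1630%

61.1630%


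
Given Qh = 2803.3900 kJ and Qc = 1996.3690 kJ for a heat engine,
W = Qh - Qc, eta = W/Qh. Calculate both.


W = 2803.3900 - 1996.3690 = 807.0210 kJ
eta = 807.0210 / 2803.3900 = 0.2879 = 28.7873%

W = 807.0210 kJ, eta = 28.7873%


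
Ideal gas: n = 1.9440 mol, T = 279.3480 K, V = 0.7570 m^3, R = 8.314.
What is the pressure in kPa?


P = nRT/V = 1.9440 * 8.314 * 279.3480 / 0.7570
= 4514.9386 / 0.7570 = 5964.2518 Pa = 5.9643 kPa

5.9643 kPa


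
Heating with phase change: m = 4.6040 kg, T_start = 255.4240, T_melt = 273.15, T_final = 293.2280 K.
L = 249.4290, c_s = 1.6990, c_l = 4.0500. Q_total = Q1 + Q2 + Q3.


Q1 (sensible, solid) = 4.6040 * 1.6990 * 17.7260 = 138.6562 kJ
Q2 (latent) = 4.6040 * 249.4290 = 1148.3711 kJ
Q3 (sensible, liquid) = 4.6040 * 4.0500 * 20.0780 = 374.3784 kJ
Q_total = 1661.4058 kJ

1661.4058 kJ


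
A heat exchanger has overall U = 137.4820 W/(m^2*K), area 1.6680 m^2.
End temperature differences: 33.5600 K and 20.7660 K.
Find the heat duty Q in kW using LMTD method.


LMTD = 26.6532 K
Q = 137.4820 * 1.6680 * 26.6532 = 6112.1056 W = 6.1121 kW

6.1121 kW


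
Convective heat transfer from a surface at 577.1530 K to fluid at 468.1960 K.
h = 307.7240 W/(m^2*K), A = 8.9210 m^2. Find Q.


dT = 108.9570 K
Q = 307.7240 * 8.9210 * 108.9570 = 299109.3888 W

299109.3888 W


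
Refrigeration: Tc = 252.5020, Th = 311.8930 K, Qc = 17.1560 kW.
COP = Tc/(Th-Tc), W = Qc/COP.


COP = 252.5020 / 59.3910 = 4.2515
W = 17.1560 / 4.2515 = 4.0353 kW

COP = 4.2515, W = 4.0353 kW


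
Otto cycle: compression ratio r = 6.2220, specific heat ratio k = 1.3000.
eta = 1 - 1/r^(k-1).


r^(k-1) = 1.7305
eta = 1 - 1/1.7305 = 0.4221 = 42.2142%

42.2142%


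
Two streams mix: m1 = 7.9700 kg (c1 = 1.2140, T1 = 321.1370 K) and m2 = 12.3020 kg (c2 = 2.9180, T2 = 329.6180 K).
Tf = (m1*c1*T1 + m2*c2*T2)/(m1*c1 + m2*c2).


num = 14939.5619
den = 45.5728
Tf = 327.8174 K

327.8174 K


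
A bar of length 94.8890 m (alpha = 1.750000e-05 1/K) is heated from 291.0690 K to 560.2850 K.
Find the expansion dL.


dT = 269.2160 K
dL = 1.750000e-05 * 94.8890 * 269.2160 = 0.447049 m
L_final = 95.336049 m

dL = 0.447049 m


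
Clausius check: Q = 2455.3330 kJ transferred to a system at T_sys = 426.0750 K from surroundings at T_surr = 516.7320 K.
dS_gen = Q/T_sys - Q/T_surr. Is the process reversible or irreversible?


dS_sys = 2455.3330/426.0750 = 5.7627 kJ/K
dS_surr = -2455.3330/516.7320 = -4.7517 kJ/K
dS_gen = 5.7627 - 4.7517 = 1.0110 kJ/K (irreversible)

dS_gen = 1.0110 kJ/K, irreversible


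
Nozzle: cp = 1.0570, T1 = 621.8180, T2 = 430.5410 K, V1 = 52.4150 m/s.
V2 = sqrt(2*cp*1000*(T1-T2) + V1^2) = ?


dT = 191.2770 K
2*cp*1000*dT = 404359.5780
V1^2 = 2747.3322
V2 = sqrt(407106.9102) = 638.0493 m/s

638.0493 m/s


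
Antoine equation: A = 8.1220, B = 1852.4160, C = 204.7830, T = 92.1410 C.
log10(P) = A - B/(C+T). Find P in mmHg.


C+T = 296.9240
B/(C+T) = 6.2387
log10(P) = 8.1220 - 6.2387 = 1.8833
P = 10^1.8833 = 76.4386 mmHg

76.4386 mmHg


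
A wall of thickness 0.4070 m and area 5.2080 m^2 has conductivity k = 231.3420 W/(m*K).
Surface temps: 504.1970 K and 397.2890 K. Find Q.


dT = 106.9080 K
Q = 231.3420 * 5.2080 * 106.9080 / 0.4070 = 316476.3471 W

316476.3471 W


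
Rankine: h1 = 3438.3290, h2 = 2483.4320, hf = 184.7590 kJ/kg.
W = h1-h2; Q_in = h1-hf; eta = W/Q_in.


W = 954.8970 kJ/kg
Q_in = 3253.5700 kJ/kg
eta = 0.2935 = 29.3492%

eta = 29.3492%


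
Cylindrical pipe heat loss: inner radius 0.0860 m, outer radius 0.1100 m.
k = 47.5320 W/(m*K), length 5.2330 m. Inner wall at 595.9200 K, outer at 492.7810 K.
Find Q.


dT = 103.1390 K
ln(ro/ri) = 0.2461
Q = 2*pi*47.5320*5.2330*103.1390 / 0.2461 = 654891.9318 W

654891.9318 W


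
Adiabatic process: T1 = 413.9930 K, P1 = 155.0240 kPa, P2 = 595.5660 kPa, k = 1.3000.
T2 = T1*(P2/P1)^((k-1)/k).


(k-1)/k = 0.2308
(P2/P1)^exp = 1.3642
T2 = 413.9930 * 1.3642 = 564.7871 K

564.7871 K


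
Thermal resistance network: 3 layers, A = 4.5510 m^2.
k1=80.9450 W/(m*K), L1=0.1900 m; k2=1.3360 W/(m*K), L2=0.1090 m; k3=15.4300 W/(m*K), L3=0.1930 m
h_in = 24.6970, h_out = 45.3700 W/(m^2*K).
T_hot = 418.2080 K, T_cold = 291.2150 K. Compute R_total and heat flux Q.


R_conv_in = 1/(24.6970*4.5510) = 0.0089
R_1 = 0.1900/(80.9450*4.5510) = 0.0005
R_2 = 0.1090/(1.3360*4.5510) = 0.0179
R_3 = 0.1930/(15.4300*4.5510) = 0.0027
R_conv_out = 1/(45.3700*4.5510) = 0.0048
R_total = 0.0349 K/W
Q = 126.9930 / 0.0349 = 3635.4709 W

R_total = 0.0349 K/W, Q = 3635.4709 W


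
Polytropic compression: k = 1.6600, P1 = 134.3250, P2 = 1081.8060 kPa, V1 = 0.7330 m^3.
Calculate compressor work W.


(k-1)/k = 0.3976
(P2/P1)^exp = 2.2920
W = 2.5152 * 134.3250 * 0.7330 * (2.2920 - 1) = 319.9530 kJ

319.9530 kJ


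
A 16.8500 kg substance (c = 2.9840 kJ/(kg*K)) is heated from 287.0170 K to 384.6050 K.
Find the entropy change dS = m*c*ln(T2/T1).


T2/T1 = 1.3400
ln(T2/T1) = 0.2927
dS = 16.8500 * 2.9840 * 0.2927 = 14.7158 kJ/K

14.7158 kJ/K


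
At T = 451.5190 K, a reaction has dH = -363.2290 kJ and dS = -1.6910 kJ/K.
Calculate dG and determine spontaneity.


T*dS = 451.5190 * -1.6910 = -763.5186 kJ
dG = -363.2290 + 763.5186 = 400.2896 kJ (non-spontaneous)

dG = 400.2896 kJ, non-spontaneous


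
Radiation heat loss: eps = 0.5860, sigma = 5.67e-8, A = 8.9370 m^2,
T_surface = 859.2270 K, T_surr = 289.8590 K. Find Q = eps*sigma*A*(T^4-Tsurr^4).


T^4 = 5.4504e+11
Tsurr^4 = 7.0591e+09
Q = 0.5860 * 5.67e-8 * 8.9370 * 5.3799e+11 = 159750.6553 W

159750.6553 W


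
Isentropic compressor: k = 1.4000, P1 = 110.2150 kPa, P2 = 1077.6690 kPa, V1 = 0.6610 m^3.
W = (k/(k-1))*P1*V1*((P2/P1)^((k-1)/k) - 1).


(k-1)/k = 0.2857
(P2/P1)^exp = 1.9183
W = 3.5000 * 110.2150 * 0.6610 * (1.9183 - 1) = 234.1622 kJ

234.1622 kJ


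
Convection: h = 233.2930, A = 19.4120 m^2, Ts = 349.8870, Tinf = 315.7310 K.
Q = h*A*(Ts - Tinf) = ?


dT = 34.1560 K
Q = 233.2930 * 19.4120 * 34.1560 = 154681.7210 W

154681.7210 W


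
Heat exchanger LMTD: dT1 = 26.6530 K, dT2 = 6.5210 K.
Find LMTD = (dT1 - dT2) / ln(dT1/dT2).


dT1/dT2 = 4.0873
ln(dT1/dT2) = 1.4079
LMTD = 20.1320 / 1.4079 = 14.2996 K

14.2996 K


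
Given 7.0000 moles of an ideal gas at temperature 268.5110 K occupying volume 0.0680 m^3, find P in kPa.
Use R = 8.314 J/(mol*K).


P = nRT/V = 7.0000 * 8.314 * 268.5110 / 0.0680
= 15626.8032 / 0.0680 = 229805.9291 Pa = 229.8059 kPa

229.8059 kPa


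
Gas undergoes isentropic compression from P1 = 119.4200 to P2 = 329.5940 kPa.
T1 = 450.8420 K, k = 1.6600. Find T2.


(k-1)/k = 0.3976
(P2/P1)^exp = 1.4973
T2 = 450.8420 * 1.4973 = 675.0296 K

675.0296 K


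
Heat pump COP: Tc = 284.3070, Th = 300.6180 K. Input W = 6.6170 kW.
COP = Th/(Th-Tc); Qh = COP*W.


COP = 300.6180 / 16.3110 = 18.4304
Qh = 18.4304 * 6.6170 = 121.9539 kW

COP = 18.4304, Qh = 121.9539 kW


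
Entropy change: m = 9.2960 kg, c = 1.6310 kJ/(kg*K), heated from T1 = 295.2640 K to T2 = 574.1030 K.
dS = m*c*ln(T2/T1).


T2/T1 = 1.9444
ln(T2/T1) = 0.6649
dS = 9.2960 * 1.6310 * 0.6649 = 10.0817 kJ/K

10.0817 kJ/K


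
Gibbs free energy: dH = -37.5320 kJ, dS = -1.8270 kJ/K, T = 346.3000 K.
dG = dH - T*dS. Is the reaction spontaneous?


T*dS = 346.3000 * -1.8270 = -632.6901 kJ
dG = -37.5320 + 632.6901 = 595.1581 kJ (non-spontaneous)

dG = 595.1581 kJ, non-spontaneous


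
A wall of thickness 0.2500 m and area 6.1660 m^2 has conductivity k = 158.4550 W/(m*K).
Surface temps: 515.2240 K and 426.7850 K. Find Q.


dT = 88.4390 K
Q = 158.4550 * 6.1660 * 88.4390 / 0.2500 = 345631.4734 W

345631.4734 W


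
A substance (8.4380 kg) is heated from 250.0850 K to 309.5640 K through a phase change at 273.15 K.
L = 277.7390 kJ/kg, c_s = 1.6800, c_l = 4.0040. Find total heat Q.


Q1 (sensible, solid) = 8.4380 * 1.6800 * 23.0650 = 326.9657 kJ
Q2 (latent) = 8.4380 * 277.7390 = 2343.5617 kJ
Q3 (sensible, liquid) = 8.4380 * 4.0040 * 36.4140 = 1230.2744 kJ
Q_total = 3900.8018 kJ

3900.8018 kJ


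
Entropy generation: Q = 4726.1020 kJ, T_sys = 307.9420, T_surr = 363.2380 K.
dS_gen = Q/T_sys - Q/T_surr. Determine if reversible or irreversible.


dS_sys = 4726.1020/307.9420 = 15.3474 kJ/K
dS_surr = -4726.1020/363.2380 = -13.0110 kJ/K
dS_gen = 15.3474 - 13.0110 = 2.3363 kJ/K (irreversible)

dS_gen = 2.3363 kJ/K, irreversible


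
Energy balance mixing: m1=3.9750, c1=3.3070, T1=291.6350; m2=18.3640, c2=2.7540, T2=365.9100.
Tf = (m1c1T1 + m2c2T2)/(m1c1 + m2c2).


num = 22339.3361
den = 63.7198
Tf = 350.5871 K

350.5871 K


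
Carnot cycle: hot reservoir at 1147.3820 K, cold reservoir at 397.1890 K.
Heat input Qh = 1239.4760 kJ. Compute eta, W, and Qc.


eta = 1 - 397.1890/1147.3820 = 0.6538
W = 0.6538 * 1239.4760 = 810.4068 kJ
Qc = 1239.4760 - 810.4068 = 429.0692 kJ

eta = 65.3830%, W = 810.4068 kJ, Qc = 429.0692 kJ


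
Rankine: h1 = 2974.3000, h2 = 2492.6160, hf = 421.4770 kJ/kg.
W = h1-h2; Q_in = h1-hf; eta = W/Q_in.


W = 481.6840 kJ/kg
Q_in = 2552.8230 kJ/kg
eta = 0.1887 = 18.8687%

eta = 18.8687%


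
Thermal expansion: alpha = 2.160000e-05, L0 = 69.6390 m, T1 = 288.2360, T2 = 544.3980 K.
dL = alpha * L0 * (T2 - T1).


dT = 256.1620 K
dL = 2.160000e-05 * 69.6390 * 256.1620 = 0.385319 m
L_final = 70.024319 m

dL = 0.385319 m


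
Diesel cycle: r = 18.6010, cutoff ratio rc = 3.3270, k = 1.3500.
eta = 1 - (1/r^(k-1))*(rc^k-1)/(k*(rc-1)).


r^(k-1) = 2.7819
rc^k = 5.0672
eta = 0.5346 = 53.4594%

53.4594%


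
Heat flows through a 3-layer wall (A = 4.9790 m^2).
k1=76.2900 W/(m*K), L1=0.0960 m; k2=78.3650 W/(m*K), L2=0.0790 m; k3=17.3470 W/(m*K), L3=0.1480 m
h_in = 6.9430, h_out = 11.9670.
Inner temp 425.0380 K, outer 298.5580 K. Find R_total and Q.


R_conv_in = 1/(6.9430*4.9790) = 0.0289
R_1 = 0.0960/(76.2900*4.9790) = 0.0003
R_2 = 0.0790/(78.3650*4.9790) = 0.0002
R_3 = 0.1480/(17.3470*4.9790) = 0.0017
R_conv_out = 1/(11.9670*4.9790) = 0.0168
R_total = 0.0479 K/W
Q = 126.4800 / 0.0479 = 2641.6399 W

R_total = 0.0479 K/W, Q = 2641.6399 W


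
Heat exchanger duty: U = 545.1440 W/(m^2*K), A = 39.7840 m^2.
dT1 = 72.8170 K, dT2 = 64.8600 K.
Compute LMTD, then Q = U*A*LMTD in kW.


LMTD = 68.7618 K
Q = 545.1440 * 39.7840 * 68.7618 = 1491306.2311 W = 1491.3062 kW

1491.3062 kW


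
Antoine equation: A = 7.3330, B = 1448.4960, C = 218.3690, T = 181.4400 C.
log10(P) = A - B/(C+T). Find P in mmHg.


C+T = 399.8090
B/(C+T) = 3.6230
log10(P) = 7.3330 - 3.6230 = 3.7100
P = 10^3.7100 = 5128.9685 mmHg

5128.9685 mmHg


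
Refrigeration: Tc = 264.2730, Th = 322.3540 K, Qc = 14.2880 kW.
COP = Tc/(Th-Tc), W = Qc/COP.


COP = 264.2730 / 58.0810 = 4.5501
W = 14.2880 / 4.5501 = 3.1402 kW

COP = 4.5501, W = 3.1402 kW


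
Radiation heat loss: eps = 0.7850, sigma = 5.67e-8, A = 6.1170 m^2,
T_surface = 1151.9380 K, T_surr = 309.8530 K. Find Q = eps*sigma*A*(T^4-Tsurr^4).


T^4 = 1.7608e+12
Tsurr^4 = 9.2177e+09
Q = 0.7850 * 5.67e-8 * 6.1170 * 1.7516e+12 = 476900.9271 W

476900.9271 W


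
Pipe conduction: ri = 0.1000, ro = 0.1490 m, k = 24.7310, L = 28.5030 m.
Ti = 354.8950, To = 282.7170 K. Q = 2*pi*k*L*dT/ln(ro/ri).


dT = 72.1780 K
ln(ro/ri) = 0.3988
Q = 2*pi*24.7310*28.5030*72.1780 / 0.3988 = 801655.5786 W

801655.5786 W


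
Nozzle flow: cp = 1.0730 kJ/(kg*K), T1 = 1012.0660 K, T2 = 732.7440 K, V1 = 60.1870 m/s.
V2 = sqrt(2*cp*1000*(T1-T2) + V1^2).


dT = 279.3220 K
2*cp*1000*dT = 599425.0120
V1^2 = 3622.4750
V2 = sqrt(603047.4870) = 776.5613 m/s

776.5613 m/s


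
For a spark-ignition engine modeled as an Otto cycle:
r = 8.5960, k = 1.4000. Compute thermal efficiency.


r^(k-1) = 2.3644
eta = 1 - 1/2.3644 = 0.5771 = 57.7057%

57.7057%


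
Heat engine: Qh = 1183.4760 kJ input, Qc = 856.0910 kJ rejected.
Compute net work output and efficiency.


W = 1183.4760 - 856.0910 = 327.3850 kJ
eta = 327.3850 / 1183.4760 = 0.2766 = 27.6630%

W = 327.3850 kJ, eta = 27.6630%


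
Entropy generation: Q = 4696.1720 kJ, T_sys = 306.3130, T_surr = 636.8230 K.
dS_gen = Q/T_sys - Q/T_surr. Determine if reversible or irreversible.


dS_sys = 4696.1720/306.3130 = 15.3313 kJ/K
dS_surr = -4696.1720/636.8230 = -7.3744 kJ/K
dS_gen = 15.3313 - 7.3744 = 7.9569 kJ/K (irreversible)

dS_gen = 7.9569 kJ/K, irreversible


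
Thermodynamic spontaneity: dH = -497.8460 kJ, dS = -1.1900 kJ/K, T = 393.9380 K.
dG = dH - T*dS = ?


T*dS = 393.9380 * -1.1900 = -468.7862 kJ
dG = -497.8460 + 468.7862 = -29.0598 kJ (spontaneous)

dG = -29.0598 kJ, spontaneous


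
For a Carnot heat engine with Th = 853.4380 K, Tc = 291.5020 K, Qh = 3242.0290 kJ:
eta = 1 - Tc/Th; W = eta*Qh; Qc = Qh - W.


eta = 1 - 291.5020/853.4380 = 0.6584
W = 0.6584 * 3242.0290 = 2134.6751 kJ
Qc = 3242.0290 - 2134.6751 = 1107.3539 kJ

eta = 65.8438%, W = 2134.6751 kJ, Qc = 1107.3539 kJ


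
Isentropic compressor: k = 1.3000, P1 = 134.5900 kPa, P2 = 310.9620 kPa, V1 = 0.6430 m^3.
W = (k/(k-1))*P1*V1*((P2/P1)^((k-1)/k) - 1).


(k-1)/k = 0.2308
(P2/P1)^exp = 1.2132
W = 4.3333 * 134.5900 * 0.6430 * (1.2132 - 1) = 79.9497 kJ

79.9497 kJ


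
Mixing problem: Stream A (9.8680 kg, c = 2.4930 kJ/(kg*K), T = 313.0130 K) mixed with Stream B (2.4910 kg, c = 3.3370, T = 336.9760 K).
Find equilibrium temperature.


num = 10501.5109
den = 32.9134
Tf = 319.0650 K

319.0650 K


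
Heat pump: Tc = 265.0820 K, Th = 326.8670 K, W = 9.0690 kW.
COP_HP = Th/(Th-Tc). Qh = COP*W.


COP = 326.8670 / 61.7850 = 5.2904
Qh = 5.2904 * 9.0690 = 47.9786 kW

COP = 5.2904, Qh = 47.9786 kW


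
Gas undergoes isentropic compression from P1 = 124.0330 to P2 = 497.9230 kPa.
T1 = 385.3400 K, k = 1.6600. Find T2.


(k-1)/k = 0.3976
(P2/P1)^exp = 1.7378
T2 = 385.3400 * 1.7378 = 669.6372 K

669.6372 K


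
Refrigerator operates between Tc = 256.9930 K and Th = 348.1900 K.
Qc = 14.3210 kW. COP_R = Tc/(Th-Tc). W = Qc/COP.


COP = 256.9930 / 91.1970 = 2.8180
W = 14.3210 / 2.8180 = 5.0820 kW

COP = 2.8180, W = 5.0820 kW


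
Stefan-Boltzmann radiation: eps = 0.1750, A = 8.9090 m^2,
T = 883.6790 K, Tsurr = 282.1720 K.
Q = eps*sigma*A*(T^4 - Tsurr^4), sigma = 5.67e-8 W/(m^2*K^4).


T^4 = 6.0979e+11
Tsurr^4 = 6.3395e+09
Q = 0.1750 * 5.67e-8 * 8.9090 * 6.0345e+11 = 53344.4852 W

53344.4852 W


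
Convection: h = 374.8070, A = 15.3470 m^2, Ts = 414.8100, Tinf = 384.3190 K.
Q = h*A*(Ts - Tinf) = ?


dT = 30.4910 K
Q = 374.8070 * 15.3470 * 30.4910 = 175389.2029 W

175389.2029 W


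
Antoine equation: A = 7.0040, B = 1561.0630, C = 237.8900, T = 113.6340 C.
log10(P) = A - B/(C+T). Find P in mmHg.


C+T = 351.5240
B/(C+T) = 4.4408
log10(P) = 7.0040 - 4.4408 = 2.5632
P = 10^2.5632 = 365.7267 mmHg

365.7267 mmHg


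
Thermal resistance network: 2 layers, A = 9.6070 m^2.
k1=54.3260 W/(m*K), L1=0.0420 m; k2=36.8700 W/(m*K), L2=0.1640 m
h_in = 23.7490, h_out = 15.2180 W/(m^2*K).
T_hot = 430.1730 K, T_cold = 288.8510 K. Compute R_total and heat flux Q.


R_conv_in = 1/(23.7490*9.6070) = 0.0044
R_1 = 0.0420/(54.3260*9.6070) = 8.0474e-05
R_2 = 0.1640/(36.8700*9.6070) = 0.0005
R_conv_out = 1/(15.2180*9.6070) = 0.0068
R_total = 0.0118 K/W
Q = 141.3220 / 0.0118 = 12010.6341 W

R_total = 0.0118 K/W, Q = 12010.6341 W


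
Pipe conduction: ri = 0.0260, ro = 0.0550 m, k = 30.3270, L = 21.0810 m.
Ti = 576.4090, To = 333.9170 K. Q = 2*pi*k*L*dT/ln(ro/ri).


dT = 242.4920 K
ln(ro/ri) = 0.7492
Q = 2*pi*30.3270*21.0810*242.4920 / 0.7492 = 1300106.5060 W

1300106.5060 W


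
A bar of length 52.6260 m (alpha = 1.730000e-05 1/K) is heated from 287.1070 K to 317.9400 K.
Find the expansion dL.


dT = 30.8330 K
dL = 1.730000e-05 * 52.6260 * 30.8330 = 0.028071 m
L_final = 52.654071 m

dL = 0.028071 m


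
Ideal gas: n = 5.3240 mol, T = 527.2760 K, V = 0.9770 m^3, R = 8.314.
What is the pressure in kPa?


P = nRT/V = 5.3240 * 8.314 * 527.2760 / 0.9770
= 23339.2057 / 0.9770 = 23888.6445 Pa = 23.8886 kPa

23.8886 kPa


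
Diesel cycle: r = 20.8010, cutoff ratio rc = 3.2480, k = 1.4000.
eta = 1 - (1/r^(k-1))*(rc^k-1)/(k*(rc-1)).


r^(k-1) = 3.3669
rc^k = 5.2031
eta = 0.6033 = 60.3346%

60.3346%


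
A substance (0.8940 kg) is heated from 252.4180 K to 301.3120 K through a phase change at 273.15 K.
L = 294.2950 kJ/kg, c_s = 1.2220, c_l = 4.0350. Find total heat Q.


Q1 (sensible, solid) = 0.8940 * 1.2220 * 20.7320 = 22.6490 kJ
Q2 (latent) = 0.8940 * 294.2950 = 263.0997 kJ
Q3 (sensible, liquid) = 0.8940 * 4.0350 * 28.1620 = 101.5885 kJ
Q_total = 387.3373 kJ

387.3373 kJ


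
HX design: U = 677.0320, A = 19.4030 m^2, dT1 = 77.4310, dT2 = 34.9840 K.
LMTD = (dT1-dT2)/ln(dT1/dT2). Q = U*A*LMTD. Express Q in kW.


LMTD = 53.4263 K
Q = 677.0320 * 19.4030 * 53.4263 = 701831.9673 W = 701.8320 kW

701.8320 kW


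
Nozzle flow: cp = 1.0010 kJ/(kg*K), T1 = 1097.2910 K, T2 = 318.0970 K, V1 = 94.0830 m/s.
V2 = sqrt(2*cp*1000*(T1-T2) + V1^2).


dT = 779.1940 K
2*cp*1000*dT = 1559946.3880
V1^2 = 8851.6109
V2 = sqrt(1568797.9989) = 1252.5167 m/s

1252.5167 m/s


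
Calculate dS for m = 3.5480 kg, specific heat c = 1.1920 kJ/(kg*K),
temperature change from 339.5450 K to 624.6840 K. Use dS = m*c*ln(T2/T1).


T2/T1 = 1.8398
ln(T2/T1) = 0.6096
dS = 3.5480 * 1.1920 * 0.6096 = 2.5783 kJ/K

2.5783 kJ/K


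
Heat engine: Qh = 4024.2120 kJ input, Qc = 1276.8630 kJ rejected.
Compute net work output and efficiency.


W = 4024.2120 - 1276.8630 = 2747.3490 kJ
eta = 2747.3490 / 4024.2120 = 0.6827 = 68.2705%

W = 2747.3490 kJ, eta = 68.2705%


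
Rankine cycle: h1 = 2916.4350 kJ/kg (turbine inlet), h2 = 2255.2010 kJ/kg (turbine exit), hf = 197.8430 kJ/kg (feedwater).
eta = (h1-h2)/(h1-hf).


W = 661.2340 kJ/kg
Q_in = 2718.5920 kJ/kg
eta = 0.2432 = 24.3227%

eta = 24.3227%


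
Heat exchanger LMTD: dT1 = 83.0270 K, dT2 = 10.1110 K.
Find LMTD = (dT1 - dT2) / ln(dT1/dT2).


dT1/dT2 = 8.2116
ln(dT1/dT2) = 2.1055
LMTD = 72.9160 / 2.1055 = 34.6305 K

34.6305 K


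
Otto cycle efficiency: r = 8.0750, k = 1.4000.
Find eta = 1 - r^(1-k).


r^(k-1) = 2.3060
eta = 1 - 1/2.3060 = 0.5663 = 56.6346%

56.6346%


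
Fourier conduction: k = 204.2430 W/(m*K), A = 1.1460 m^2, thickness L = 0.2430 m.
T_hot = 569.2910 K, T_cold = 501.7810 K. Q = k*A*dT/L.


dT = 67.5100 K
Q = 204.2430 * 1.1460 * 67.5100 / 0.2430 = 65026.9872 W

65026.9872 W


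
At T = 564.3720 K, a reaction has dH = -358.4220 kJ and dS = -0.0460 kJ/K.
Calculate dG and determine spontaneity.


T*dS = 564.3720 * -0.0460 = -25.9611 kJ
dG = -358.4220 + 25.9611 = -332.4609 kJ (spontaneous)

dG = -332.4609 kJ, spontaneous


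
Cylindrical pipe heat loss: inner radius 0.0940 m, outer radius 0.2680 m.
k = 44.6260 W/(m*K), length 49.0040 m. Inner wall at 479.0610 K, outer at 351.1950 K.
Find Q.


dT = 127.8660 K
ln(ro/ri) = 1.0477
Q = 2*pi*44.6260*49.0040*127.8660 / 1.0477 = 1676952.3799 W

1676952.3799 W


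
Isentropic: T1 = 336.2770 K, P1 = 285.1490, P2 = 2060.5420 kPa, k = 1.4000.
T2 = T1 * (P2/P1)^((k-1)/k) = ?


(k-1)/k = 0.2857
(P2/P1)^exp = 1.7596
T2 = 336.2770 * 1.7596 = 591.6977 K

591.6977 K


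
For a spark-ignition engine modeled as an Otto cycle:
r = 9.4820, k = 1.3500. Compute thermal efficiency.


r^(k-1) = 2.1974
eta = 1 - 1/2.1974 = 0.5449 = 54.4923%

54.4923%


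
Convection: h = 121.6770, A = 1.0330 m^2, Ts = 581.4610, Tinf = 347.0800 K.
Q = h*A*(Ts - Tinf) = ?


dT = 234.3810 K
Q = 121.6770 * 1.0330 * 234.3810 = 29459.8966 W

29459.8966 W


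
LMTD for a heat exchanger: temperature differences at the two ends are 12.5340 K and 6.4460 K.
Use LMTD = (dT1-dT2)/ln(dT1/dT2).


dT1/dT2 = 1.9445
ln(dT1/dT2) = 0.6650
LMTD = 6.0880 / 0.6650 = 9.1551 K

9.1551 K


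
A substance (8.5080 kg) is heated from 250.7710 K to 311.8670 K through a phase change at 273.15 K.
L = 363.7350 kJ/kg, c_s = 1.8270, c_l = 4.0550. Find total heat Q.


Q1 (sensible, solid) = 8.5080 * 1.8270 * 22.3790 = 347.8618 kJ
Q2 (latent) = 8.5080 * 363.7350 = 3094.6574 kJ
Q3 (sensible, liquid) = 8.5080 * 4.0550 * 38.7170 = 1335.7342 kJ
Q_total = 4778.2533 kJ

4778.2533 kJ


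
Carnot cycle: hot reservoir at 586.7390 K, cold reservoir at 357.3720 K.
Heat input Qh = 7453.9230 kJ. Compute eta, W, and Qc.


eta = 1 - 357.3720/586.7390 = 0.3909
W = 0.3909 * 7453.9230 = 2913.8747 kJ
Qc = 7453.9230 - 2913.8747 = 4540.0483 kJ

eta = 39.0918%, W = 2913.8747 kJ, Qc = 4540.0483 kJ


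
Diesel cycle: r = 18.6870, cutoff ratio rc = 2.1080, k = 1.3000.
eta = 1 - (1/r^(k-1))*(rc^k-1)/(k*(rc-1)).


r^(k-1) = 2.4069
rc^k = 2.6365
eta = 0.5280 = 52.7961%

52.7961%


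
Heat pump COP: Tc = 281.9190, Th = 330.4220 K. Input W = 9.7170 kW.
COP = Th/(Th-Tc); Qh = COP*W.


COP = 330.4220 / 48.5030 = 6.8124
Qh = 6.8124 * 9.7170 = 66.1961 kW

COP = 6.8124, Qh = 66.1961 kW


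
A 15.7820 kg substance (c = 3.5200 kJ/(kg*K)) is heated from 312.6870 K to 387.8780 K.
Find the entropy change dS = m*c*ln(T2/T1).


T2/T1 = 1.2405
ln(T2/T1) = 0.2155
dS = 15.7820 * 3.5200 * 0.2155 = 11.9709 kJ/K

11.9709 kJ/K


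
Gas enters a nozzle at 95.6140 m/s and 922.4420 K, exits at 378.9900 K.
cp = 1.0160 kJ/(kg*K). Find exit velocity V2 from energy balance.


dT = 543.4520 K
2*cp*1000*dT = 1104294.4640
V1^2 = 9142.0370
V2 = sqrt(1113436.5010) = 1055.1950 m/s

1055.1950 m/s


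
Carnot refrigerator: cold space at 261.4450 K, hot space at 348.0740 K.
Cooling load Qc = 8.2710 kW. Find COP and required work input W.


COP = 261.4450 / 86.6290 = 3.0180
W = 8.2710 / 3.0180 = 2.7406 kW

COP = 3.0180, W = 2.7406 kW


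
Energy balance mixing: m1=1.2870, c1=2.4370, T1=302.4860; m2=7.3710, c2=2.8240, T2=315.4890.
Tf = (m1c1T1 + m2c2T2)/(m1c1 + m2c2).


num = 7515.8485
den = 23.9521
Tf = 313.7863 K

313.7863 K


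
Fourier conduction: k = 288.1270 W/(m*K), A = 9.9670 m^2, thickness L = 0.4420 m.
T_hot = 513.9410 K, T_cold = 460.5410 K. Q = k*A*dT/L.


dT = 53.4000 K
Q = 288.1270 * 9.9670 * 53.4000 / 0.4420 = 346950.4086 W

346950.4086 W


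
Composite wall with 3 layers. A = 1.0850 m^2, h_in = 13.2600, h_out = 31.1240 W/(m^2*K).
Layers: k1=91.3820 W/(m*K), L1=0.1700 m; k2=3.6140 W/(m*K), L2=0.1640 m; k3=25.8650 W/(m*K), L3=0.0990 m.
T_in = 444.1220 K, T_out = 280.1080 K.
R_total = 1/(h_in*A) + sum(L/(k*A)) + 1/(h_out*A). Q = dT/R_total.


R_conv_in = 1/(13.2600*1.0850) = 0.0695
R_1 = 0.1700/(91.3820*1.0850) = 0.0017
R_2 = 0.1640/(3.6140*1.0850) = 0.0418
R_3 = 0.0990/(25.8650*1.0850) = 0.0035
R_conv_out = 1/(31.1240*1.0850) = 0.0296
R_total = 0.1462 K/W
Q = 164.0140 / 0.1462 = 1121.9578 W

R_total = 0.1462 K/W, Q = 1121.9578 W


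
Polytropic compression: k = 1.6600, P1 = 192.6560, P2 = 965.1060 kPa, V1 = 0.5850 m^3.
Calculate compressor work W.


(k-1)/k = 0.3976
(P2/P1)^exp = 1.8977
W = 2.5152 * 192.6560 * 0.5850 * (1.8977 - 1) = 254.4723 kJ

254.4723 kJ


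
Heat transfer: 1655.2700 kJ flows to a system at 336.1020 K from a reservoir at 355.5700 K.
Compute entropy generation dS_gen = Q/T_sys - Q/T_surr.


dS_sys = 1655.2700/336.1020 = 4.9249 kJ/K
dS_surr = -1655.2700/355.5700 = -4.6553 kJ/K
dS_gen = 4.9249 - 4.6553 = 0.2696 kJ/K (irreversible)

dS_gen = 0.2696 kJ/K, irreversible


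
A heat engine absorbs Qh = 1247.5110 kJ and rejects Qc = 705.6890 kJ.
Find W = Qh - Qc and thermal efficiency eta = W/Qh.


W = 1247.5110 - 705.6890 = 541.8220 kJ
eta = 541.8220 / 1247.5110 = 0.4343 = 43.4322%

W = 541.8220 kJ, eta = 43.4322%


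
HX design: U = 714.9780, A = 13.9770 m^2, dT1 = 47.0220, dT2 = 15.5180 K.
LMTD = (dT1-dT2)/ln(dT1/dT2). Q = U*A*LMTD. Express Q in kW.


LMTD = 28.4174 K
Q = 714.9780 * 13.9770 * 28.4174 = 283982.5254 W = 283.9825 kW

283.9825 kW


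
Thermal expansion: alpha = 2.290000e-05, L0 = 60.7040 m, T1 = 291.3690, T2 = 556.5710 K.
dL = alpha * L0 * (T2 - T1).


dT = 265.2020 K
dL = 2.290000e-05 * 60.7040 * 265.2020 = 0.368663 m
L_final = 61.072663 m

dL = 0.368663 m


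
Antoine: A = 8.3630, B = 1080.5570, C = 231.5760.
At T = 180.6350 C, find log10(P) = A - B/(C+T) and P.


C+T = 412.2110
B/(C+T) = 2.6214
log10(P) = 8.3630 - 2.6214 = 5.7416
P = 10^5.7416 = 551608.9854 mmHg

551608.9854 mmHg


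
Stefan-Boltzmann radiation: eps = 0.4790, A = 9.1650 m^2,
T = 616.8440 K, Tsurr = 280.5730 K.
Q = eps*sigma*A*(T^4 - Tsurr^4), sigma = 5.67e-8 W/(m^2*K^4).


T^4 = 1.4478e+11
Tsurr^4 = 6.1970e+09
Q = 0.4790 * 5.67e-8 * 9.1650 * 1.3858e+11 = 34494.7813 W

34494.7813 W


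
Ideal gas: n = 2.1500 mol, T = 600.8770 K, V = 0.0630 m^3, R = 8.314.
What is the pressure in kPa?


P = nRT/V = 2.1500 * 8.314 * 600.8770 / 0.0630
= 10740.7365 / 0.0630 = 170487.8804 Pa = 170.4879 kPa

170.4879 kPa


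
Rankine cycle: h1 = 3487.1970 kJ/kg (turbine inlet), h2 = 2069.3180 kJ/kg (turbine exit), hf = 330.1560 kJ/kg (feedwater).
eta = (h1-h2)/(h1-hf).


W = 1417.8790 kJ/kg
Q_in = 3157.0410 kJ/kg
eta = 0.4491 = 44.9116%

eta = 44.9116%
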